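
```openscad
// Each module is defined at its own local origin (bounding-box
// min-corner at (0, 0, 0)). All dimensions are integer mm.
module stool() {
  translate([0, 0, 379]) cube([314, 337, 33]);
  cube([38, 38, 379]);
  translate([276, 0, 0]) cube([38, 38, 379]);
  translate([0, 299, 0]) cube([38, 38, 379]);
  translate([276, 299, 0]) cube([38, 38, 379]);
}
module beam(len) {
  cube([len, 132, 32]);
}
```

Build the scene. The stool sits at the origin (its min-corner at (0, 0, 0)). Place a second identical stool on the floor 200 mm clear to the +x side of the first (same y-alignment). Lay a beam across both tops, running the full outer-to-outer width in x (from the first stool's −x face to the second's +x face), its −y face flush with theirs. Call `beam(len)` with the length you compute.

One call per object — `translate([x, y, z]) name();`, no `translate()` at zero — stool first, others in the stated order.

stool();
translate([514, 0, 0]) stool();
translate([0, 0, 412]) beam(828);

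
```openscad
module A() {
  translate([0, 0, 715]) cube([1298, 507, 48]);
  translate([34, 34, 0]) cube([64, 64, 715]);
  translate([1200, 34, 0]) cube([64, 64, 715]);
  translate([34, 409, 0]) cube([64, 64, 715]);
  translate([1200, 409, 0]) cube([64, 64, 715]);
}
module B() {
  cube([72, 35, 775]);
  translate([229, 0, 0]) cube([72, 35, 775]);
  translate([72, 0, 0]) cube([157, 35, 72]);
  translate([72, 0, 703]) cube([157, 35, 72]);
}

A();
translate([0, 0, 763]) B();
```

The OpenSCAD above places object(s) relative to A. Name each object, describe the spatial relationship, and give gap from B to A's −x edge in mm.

A is a table. B is a picture frame. The picture frame is on top of the table. The gap from the picture frame to the table's −x edge is 0 mm.

The picture frame's min-x is at 0; the table's min-x is 0; gap = 0 mm.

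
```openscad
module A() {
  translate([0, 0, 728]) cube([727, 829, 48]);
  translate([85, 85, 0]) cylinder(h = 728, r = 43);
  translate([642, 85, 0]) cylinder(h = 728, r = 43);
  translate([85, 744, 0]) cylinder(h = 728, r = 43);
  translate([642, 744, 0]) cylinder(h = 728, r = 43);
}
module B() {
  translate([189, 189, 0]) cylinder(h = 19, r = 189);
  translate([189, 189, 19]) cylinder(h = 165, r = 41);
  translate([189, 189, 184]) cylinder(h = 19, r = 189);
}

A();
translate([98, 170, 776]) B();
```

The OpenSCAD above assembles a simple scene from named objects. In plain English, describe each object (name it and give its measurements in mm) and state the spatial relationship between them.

A is a table: top 727 mm (x) × 829 mm (y), 48 mm thick, upper face at z = 776 mm, on four round legs of 86 mm diameter, each leg's bounding box inset 42 mm from the nearest pair of top edges, running from z = 0 to the bottom of the top.

B is a spool: two coaxial disc flanges of radius 189 mm and thickness 19 mm, joined by a core cylinder of radius 41 mm and height 165 mm. The lower flange rests on z = 0 and the three cylinders share a vertical axis.

The spool is on top of the table.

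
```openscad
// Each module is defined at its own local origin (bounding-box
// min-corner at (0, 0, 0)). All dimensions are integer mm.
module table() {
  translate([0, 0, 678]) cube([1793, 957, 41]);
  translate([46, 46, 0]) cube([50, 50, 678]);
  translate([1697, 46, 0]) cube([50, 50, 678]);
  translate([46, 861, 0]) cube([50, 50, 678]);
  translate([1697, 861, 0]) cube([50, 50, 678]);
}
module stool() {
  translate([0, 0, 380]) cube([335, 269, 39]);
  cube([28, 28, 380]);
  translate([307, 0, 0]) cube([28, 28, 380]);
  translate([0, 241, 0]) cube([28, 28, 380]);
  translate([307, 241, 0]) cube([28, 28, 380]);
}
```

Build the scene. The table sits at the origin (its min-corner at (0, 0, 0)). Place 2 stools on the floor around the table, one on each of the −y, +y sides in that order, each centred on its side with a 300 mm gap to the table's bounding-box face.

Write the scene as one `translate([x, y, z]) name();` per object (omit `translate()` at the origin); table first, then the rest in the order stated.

table();
translate([729, -569, 0]) stool();
translate([729, 1257, 0]) stool();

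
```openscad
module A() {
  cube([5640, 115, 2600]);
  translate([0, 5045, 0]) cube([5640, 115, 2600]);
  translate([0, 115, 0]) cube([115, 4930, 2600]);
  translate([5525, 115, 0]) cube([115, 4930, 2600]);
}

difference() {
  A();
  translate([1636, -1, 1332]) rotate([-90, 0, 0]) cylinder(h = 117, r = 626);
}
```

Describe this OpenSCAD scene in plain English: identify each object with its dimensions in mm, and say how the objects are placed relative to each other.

A is a box-shaped house frame (walls only): outside footprint 5640×5160 mm, wall height 2600 mm, wall thickness 115 mm. The two y-facing walls run the full x-width; the two x-facing walls fit between the inner faces of the y-facing walls.

The house frame has a circular hole of radius 626 mm through its front wall, centred at (x = 1636, z = 1332).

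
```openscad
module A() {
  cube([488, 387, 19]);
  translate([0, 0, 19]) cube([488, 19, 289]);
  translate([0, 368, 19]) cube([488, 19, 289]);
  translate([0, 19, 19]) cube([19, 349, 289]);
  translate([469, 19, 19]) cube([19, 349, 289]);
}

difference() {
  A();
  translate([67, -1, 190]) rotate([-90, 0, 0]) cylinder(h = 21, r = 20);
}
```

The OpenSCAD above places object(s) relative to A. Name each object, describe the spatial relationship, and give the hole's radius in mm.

The subtracted cylinder has r = 20 mm.

A is an open box. The open box has a circular hole through its front wall. The hole's radius is 20 mm.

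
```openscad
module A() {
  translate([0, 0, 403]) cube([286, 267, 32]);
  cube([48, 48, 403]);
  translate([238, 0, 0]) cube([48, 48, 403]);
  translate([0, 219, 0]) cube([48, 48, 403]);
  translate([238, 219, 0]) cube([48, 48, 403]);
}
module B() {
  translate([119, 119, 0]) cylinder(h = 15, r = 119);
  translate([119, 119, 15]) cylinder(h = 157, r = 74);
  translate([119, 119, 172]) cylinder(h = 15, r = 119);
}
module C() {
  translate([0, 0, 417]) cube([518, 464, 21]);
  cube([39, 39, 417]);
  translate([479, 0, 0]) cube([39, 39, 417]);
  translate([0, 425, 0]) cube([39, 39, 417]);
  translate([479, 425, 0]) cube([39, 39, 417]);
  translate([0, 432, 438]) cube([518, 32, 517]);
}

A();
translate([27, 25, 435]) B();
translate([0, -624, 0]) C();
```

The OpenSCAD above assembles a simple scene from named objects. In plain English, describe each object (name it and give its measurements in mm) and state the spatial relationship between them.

A is a four-legged stool. The seat is 286×267 mm, 32 mm thick, top at z = 435 mm. It stands on four square legs, each 48×48 mm in cross-section, from z = 0 to the seat underside, each flush with a corner of the seat.

B is a spool: two coaxial disc flanges of radius 119 mm and thickness 15 mm, joined by a core cylinder of radius 74 mm and height 157 mm. The lower flange rests on z = 0 and the three cylinders share a vertical axis.

C is a chair: 518×464 mm seat, 21 mm thick, top at z = 438 mm, on four 39 mm square corner legs flush with the seat edges. A 32 mm thick backrest slab spans the full seat width, extending 517 mm above the seat top, its back face flush with the seat's +y edge.

The spool is on top of the stool. The chair is on the floor beside the stool on its −y side.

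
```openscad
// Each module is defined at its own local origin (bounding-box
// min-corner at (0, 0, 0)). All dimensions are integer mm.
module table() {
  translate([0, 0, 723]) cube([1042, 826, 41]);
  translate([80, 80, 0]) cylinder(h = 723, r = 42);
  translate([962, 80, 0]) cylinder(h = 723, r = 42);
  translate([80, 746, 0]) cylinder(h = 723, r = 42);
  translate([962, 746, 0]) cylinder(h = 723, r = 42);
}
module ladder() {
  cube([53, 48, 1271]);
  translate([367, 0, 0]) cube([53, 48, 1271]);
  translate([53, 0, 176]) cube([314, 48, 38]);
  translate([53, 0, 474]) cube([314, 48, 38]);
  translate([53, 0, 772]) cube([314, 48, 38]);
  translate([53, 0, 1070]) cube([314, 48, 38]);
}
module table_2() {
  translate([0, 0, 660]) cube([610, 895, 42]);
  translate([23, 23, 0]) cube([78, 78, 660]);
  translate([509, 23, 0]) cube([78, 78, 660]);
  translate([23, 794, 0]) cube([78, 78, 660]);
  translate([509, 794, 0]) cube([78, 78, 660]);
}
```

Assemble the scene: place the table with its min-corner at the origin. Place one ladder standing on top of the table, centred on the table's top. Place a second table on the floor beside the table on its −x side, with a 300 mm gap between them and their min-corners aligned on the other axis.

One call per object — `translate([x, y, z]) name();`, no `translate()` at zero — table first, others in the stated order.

table();
translate([311, 389, 764]) ladder();
translate([-910, 0, 0]) table_2();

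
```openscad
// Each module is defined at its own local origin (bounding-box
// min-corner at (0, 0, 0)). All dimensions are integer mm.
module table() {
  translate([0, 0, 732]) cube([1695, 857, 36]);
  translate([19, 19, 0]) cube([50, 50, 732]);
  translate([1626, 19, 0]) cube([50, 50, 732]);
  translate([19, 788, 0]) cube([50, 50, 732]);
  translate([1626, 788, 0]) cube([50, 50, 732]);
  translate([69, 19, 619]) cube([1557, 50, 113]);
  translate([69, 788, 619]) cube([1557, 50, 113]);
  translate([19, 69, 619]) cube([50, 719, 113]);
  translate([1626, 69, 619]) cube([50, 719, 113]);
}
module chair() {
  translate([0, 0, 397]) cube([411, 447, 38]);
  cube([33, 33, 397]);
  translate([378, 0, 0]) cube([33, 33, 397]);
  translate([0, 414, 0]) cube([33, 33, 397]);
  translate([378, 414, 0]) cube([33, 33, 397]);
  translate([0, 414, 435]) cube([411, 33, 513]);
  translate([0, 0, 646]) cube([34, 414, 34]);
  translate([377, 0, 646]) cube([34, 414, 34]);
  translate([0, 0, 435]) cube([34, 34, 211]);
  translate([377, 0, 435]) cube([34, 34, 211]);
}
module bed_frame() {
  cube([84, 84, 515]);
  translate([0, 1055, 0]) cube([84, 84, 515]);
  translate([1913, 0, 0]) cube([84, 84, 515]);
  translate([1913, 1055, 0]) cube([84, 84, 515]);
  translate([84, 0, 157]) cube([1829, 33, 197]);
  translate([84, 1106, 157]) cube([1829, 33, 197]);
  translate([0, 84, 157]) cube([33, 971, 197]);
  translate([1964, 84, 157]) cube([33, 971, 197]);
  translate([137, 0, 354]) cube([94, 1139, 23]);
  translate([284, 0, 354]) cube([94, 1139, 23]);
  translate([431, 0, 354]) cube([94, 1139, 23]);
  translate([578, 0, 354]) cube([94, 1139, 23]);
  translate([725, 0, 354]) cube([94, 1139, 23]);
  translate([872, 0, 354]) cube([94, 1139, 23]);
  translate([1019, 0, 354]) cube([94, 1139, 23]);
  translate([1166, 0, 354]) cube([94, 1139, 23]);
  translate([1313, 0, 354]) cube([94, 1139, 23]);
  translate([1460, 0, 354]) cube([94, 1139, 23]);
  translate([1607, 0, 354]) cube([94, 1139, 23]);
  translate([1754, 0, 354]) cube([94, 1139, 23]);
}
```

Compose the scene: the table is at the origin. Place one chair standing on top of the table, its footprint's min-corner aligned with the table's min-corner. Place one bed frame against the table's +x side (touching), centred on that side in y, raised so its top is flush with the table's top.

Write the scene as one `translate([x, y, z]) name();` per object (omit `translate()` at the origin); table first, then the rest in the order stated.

table();
translate([0, 0, 768]) chair();
translate([1695, -141, 253]) bed_frame();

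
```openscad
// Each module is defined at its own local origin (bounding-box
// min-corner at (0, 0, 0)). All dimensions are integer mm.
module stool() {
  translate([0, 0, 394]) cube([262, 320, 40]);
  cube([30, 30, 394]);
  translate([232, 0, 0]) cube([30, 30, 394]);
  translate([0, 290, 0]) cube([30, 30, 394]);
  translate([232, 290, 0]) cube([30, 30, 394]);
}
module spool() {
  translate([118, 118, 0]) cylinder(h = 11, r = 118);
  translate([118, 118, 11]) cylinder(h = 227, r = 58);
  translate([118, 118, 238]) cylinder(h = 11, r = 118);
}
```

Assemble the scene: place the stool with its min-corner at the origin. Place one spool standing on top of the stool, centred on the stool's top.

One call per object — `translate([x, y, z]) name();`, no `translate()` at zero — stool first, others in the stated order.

stool();
translate([13, 42, 434]) spool();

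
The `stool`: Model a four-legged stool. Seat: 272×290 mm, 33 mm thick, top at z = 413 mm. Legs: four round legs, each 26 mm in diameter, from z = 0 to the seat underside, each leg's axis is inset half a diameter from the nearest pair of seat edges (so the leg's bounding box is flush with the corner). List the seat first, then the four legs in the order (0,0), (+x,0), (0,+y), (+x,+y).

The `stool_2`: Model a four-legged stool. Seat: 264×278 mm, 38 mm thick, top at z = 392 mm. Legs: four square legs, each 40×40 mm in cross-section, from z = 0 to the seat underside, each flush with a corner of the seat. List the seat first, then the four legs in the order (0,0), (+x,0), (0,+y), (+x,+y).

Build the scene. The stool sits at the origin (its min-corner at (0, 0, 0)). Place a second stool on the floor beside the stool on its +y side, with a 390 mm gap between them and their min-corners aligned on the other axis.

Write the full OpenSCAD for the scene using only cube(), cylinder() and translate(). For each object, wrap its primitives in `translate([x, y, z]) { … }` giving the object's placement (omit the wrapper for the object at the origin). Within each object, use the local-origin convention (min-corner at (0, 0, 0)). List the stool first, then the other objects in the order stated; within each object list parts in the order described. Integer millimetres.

translate([0, 0, 380]) cube([272, 290, 33]);
translate([13, 13, 0]) cylinder(h = 380, r = 13);
translate([259, 13, 0]) cylinder(h = 380, r = 13);
translate([13, 277, 0]) cylinder(h = 380, r = 13);
translate([259, 277, 0]) cylinder(h = 380, r = 13);
translate([0, 680, 0]) {
  translate([0, 0, 354]) cube([264, 278, 38]);
  cube([40, 40, 354]);
  translate([224, 0, 0]) cube([40, 40, 354]);
  translate([0, 238, 0]) cube([40, 40, 354]);
  translate([224, 238, 0]) cube([40, 40, 354]);
}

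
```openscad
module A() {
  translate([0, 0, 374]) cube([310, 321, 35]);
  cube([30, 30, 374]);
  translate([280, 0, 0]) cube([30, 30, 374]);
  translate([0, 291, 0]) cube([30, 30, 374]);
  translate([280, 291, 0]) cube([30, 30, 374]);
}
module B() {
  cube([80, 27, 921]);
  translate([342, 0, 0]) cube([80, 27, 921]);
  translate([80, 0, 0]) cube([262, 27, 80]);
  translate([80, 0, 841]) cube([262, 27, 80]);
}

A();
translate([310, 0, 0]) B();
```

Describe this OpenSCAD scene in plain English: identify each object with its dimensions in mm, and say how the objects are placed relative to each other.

A is a four-legged stool. The seat is a 310×321×35 mm slab whose top surface is at z = 409 mm; four square legs, each 30×30 mm in cross-section, run from the floor (z = 0) to the underside of the seat, each flush with a corner of the seat.

B is a rectangular picture frame lying in the x–z plane (depth along y). The opening is 262 mm wide (x) by 761 mm tall (z), surrounded by a border 80 mm wide on all four sides. The frame is 27 mm deep and is made of two full-height vertical stiles with two horizontal rails fitted between them.

The picture frame is against the stool's +x side, with their −y faces flush.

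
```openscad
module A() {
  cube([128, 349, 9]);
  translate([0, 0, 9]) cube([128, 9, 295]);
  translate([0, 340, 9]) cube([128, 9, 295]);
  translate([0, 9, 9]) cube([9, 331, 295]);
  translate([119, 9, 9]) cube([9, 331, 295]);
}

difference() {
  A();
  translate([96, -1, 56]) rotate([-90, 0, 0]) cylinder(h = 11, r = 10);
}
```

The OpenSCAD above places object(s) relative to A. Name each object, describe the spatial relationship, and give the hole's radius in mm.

The subtracted cylinder has r = 10 mm.

A is an open box. The open box has a circular hole through its front wall. The hole's radius is 10 mm.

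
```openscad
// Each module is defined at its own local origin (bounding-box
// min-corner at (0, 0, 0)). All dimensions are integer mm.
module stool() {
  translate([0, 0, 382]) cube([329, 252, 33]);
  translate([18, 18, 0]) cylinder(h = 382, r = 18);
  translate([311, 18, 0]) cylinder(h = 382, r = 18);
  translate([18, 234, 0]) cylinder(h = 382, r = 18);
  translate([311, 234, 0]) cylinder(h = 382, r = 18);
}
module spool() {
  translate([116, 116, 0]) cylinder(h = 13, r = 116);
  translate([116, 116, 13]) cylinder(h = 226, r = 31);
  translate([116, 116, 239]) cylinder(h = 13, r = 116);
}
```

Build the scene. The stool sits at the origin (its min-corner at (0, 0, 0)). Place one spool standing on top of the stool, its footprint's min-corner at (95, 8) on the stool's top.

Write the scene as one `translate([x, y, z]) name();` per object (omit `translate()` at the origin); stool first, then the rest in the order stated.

stool();
translate([95, 8, 415]) spool();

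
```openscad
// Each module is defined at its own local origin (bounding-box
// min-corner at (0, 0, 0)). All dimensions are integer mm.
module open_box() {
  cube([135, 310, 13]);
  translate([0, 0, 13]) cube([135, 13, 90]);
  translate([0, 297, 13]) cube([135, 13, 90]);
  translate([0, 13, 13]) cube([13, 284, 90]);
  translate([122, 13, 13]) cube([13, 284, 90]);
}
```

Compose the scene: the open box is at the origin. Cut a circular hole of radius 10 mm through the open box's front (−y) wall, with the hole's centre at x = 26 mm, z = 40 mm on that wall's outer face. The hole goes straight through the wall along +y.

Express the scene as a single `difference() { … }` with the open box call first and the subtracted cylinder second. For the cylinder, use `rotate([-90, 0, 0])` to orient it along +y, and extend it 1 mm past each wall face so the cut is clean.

difference() {
  open_box();
  translate([26, -1, 40]) rotate([-90, 0, 0]) cylinder(h = 15, r = 10);
}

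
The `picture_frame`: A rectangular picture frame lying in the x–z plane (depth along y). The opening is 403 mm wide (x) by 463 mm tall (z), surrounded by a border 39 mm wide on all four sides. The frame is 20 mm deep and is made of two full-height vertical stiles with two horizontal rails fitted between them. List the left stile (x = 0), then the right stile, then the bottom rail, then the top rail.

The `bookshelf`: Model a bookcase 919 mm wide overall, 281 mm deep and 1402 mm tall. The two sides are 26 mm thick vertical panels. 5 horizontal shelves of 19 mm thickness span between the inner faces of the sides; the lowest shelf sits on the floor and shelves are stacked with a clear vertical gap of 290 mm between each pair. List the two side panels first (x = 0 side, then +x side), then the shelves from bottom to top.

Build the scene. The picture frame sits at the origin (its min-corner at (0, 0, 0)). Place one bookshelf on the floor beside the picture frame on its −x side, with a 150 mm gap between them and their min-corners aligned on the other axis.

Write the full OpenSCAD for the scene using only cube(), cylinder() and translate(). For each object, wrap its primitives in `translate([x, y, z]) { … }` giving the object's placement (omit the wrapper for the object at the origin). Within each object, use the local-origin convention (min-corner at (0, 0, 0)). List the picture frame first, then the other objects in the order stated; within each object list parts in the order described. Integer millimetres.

cube([39, 20, 541]);
translate([442, 0, 0]) cube([39, 20, 541]);
translate([39, 0, 0]) cube([403, 20, 39]);
translate([39, 0, 502]) cube([403, 20, 39]);
translate([-1069, 0, 0]) {
  cube([26, 281, 1402]);
  translate([893, 0, 0]) cube([26, 281, 1402]);
  translate([26, 0, 0]) cube([867, 281, 19]);
  translate([26, 0, 309]) cube([867, 281, 19]);
  translate([26, 0, 618]) cube([867, 281, 19]);
  translate([26, 0, 927]) cube([867, 281, 19]);
  translate([26, 0, 1236]) cube([867, 281, 19]);
}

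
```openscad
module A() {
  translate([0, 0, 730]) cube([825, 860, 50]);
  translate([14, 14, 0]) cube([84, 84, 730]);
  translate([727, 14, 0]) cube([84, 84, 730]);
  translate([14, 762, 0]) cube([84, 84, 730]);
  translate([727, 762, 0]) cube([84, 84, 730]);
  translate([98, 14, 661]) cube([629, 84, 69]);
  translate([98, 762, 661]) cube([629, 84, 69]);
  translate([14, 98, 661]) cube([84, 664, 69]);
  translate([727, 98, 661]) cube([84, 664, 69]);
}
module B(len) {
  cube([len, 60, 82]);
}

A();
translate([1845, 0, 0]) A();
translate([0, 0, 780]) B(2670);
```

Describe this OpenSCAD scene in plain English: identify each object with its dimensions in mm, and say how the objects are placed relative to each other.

A is a table with a 825×860 mm rectangular top, 50 mm thick, top surface at z = 780 mm, supported by four 84×84 mm square legs, each inset 14 mm from the nearest pair of top edges, running from the floor. Four apron rails, 84 mm thick and 69 mm tall, run between adjacent legs with their top edges flush with the underside of the top and their outer faces flush with the legs' outer faces.

B is a rectangular beam 2670 mm long (x), 60 mm deep (y), 82 mm thick (z).

The beam spans the tops of two tables placed 1020 mm apart, resting at z = 780 mm.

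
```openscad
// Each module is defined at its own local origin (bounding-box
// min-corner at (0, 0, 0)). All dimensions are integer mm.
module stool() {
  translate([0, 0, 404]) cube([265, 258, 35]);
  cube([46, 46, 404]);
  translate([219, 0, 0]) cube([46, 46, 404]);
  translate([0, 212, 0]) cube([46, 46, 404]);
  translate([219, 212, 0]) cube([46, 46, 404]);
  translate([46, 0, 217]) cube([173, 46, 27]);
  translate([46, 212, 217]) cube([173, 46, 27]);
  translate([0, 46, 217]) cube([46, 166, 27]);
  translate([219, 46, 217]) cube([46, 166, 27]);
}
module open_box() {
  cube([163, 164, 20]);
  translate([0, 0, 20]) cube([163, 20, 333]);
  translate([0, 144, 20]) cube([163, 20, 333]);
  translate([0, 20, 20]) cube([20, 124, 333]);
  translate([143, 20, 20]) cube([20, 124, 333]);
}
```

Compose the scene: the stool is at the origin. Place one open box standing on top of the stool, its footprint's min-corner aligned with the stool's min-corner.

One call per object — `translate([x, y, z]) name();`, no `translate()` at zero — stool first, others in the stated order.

stool();
translate([0, 0, 439]) open_box();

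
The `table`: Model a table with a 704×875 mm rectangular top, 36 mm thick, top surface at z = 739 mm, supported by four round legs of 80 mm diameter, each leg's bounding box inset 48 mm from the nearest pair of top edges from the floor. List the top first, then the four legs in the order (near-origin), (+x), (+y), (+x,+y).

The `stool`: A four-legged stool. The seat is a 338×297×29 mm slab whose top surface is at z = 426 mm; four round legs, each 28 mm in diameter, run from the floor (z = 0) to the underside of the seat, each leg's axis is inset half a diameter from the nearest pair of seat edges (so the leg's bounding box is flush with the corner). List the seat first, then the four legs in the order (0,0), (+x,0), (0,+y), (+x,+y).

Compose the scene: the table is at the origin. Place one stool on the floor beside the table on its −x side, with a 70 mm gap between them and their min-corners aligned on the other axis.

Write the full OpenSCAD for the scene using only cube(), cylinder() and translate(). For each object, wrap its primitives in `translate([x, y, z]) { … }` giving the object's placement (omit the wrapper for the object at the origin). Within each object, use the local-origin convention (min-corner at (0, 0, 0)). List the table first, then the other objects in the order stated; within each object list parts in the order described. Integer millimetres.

translate([0, 0, 703]) cube([704, 875, 36]);
translate([88, 88, 0]) cylinder(h = 703, r = 40);
translate([616, 88, 0]) cylinder(h = 703, r = 40);
translate([88, 787, 0]) cylinder(h = 703, r = 40);
translate([616, 787, 0]) cylinder(h = 703, r = 40);
translate([-408, 0, 0]) {
  translate([0, 0, 397]) cube([338, 297, 29]);
  translate([14, 14, 0]) cylinder(h = 397, r = 14);
  translate([324, 14, 0]) cylinder(h = 397, r = 14);
  translate([14, 283, 0]) cylinder(h = 397, r = 14);
  translate([324, 283, 0]) cylinder(h = 397, r = 14);
}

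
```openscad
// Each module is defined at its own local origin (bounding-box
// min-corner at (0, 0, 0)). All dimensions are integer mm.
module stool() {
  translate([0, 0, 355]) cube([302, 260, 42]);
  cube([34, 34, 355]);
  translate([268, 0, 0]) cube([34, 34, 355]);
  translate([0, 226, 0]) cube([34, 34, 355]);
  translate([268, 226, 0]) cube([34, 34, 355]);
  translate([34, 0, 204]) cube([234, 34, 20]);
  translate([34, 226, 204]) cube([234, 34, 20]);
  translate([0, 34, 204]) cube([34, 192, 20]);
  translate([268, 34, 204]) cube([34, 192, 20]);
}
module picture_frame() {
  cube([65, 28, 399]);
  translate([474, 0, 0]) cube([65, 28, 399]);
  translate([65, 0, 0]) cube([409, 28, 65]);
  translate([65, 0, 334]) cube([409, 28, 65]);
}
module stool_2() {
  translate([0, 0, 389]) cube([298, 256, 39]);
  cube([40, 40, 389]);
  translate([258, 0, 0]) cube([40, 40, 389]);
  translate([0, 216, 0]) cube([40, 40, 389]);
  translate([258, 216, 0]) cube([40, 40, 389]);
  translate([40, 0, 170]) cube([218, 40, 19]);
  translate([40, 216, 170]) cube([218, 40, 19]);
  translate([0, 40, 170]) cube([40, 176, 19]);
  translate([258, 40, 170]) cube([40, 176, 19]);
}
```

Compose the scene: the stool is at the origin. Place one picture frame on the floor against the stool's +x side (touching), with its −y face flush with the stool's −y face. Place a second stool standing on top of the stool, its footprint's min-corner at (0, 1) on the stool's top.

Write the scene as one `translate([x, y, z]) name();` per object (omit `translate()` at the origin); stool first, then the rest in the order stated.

stool();
translate([302, 0, 0]) picture_frame();
translate([0, 1, 397]) stool_2();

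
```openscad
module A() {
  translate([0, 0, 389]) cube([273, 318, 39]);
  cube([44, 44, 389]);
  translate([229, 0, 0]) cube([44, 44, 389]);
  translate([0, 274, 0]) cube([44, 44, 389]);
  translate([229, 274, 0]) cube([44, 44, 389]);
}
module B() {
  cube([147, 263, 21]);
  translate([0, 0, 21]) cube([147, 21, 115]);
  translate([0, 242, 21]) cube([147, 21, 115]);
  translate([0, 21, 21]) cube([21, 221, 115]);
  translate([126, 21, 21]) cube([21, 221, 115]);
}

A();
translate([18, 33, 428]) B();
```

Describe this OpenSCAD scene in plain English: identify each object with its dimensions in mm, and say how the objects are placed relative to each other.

A is a simple wooden stool: a rectangular seat 273 mm (x) by 318 mm (y), 39 mm thick, top face at z = 428 mm, on four square legs, each 44×44 mm in cross-section. The legs rest on z = 0, each flush with a corner of the seat.

B is an open-topped rectangular box: outside dimensions 147×263×136 mm, with a uniform wall and base thickness of 21 mm. The base is a full 147×263 slab on the floor; four walls sit on top of the base. The front and back walls (the −y and +y sides) span the full width; the two side walls fit between them.

The open box is on top of the stool.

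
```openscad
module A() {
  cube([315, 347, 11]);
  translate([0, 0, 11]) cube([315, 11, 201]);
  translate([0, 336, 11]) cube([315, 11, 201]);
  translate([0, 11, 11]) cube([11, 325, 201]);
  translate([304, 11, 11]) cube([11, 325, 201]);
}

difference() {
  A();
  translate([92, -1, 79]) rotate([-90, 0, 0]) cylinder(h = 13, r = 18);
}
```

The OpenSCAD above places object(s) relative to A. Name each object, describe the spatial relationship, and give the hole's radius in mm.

A is an open box. The open box has a circular hole through its front wall. The hole's radius is 18 mm.

The subtracted cylinder has r = 18 mm.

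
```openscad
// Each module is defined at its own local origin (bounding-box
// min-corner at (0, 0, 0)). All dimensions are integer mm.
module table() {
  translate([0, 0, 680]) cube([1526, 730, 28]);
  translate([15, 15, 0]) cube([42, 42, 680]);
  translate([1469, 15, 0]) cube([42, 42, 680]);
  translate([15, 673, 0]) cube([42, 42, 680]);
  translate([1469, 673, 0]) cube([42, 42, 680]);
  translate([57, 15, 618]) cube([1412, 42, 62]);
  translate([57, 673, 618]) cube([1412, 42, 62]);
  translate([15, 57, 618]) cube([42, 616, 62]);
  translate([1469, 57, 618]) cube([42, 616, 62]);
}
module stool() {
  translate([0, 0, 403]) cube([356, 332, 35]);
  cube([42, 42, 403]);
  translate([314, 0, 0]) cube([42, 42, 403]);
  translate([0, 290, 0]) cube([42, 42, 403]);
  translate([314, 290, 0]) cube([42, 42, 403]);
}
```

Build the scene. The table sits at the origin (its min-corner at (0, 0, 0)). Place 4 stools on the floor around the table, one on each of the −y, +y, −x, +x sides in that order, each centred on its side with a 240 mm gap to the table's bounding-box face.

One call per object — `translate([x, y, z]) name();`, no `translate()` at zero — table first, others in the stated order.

table();
translate([585, -572, 0]) stool();
translate([585, 970, 0]) stool();
translate([-596, 199, 0]) stool();
translate([1766, 199, 0]) stool();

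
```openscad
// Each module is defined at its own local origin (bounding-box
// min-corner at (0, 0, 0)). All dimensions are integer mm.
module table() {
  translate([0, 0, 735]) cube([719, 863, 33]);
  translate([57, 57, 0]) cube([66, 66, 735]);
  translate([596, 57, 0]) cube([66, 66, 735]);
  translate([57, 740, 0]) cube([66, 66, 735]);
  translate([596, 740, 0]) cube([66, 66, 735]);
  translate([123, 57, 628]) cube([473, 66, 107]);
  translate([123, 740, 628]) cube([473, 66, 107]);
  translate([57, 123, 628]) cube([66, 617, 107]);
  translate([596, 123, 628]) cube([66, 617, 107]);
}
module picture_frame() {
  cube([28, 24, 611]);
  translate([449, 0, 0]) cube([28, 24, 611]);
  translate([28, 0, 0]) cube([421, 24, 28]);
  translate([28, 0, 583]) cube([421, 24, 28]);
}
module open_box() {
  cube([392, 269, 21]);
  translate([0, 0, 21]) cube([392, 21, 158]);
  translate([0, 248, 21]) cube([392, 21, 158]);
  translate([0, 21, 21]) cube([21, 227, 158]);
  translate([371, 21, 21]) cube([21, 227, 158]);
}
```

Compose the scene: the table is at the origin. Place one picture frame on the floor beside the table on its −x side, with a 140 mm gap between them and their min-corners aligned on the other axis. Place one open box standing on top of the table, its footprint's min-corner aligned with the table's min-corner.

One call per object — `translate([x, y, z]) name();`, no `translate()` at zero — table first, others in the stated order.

table();
translate([-617, 0, 0]) picture_frame();
translate([0, 0, 768]) open_box();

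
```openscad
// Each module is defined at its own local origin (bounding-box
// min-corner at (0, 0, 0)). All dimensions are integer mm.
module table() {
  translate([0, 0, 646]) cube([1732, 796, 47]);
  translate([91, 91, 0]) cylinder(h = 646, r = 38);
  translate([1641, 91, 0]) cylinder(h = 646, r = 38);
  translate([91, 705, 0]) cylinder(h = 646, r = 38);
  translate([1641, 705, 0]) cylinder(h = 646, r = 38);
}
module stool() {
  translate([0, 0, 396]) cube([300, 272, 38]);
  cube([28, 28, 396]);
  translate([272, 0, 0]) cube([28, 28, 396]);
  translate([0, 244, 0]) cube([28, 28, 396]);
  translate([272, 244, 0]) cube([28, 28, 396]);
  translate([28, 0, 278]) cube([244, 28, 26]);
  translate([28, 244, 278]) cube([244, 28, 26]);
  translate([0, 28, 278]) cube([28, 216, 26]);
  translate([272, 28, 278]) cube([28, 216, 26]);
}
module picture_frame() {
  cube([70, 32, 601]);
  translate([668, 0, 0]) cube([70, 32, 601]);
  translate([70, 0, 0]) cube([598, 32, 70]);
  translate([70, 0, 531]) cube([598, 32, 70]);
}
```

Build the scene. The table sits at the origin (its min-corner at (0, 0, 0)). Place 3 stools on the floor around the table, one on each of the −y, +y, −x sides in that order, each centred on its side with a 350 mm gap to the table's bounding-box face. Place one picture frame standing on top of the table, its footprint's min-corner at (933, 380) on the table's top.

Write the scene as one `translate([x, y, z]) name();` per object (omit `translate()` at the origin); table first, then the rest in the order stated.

table();
translate([716, -622, 0]) stool();
translate([716, 1146, 0]) stool();
translate([-650, 262, 0]) stool();
translate([933, 380, 693]) picture_frame();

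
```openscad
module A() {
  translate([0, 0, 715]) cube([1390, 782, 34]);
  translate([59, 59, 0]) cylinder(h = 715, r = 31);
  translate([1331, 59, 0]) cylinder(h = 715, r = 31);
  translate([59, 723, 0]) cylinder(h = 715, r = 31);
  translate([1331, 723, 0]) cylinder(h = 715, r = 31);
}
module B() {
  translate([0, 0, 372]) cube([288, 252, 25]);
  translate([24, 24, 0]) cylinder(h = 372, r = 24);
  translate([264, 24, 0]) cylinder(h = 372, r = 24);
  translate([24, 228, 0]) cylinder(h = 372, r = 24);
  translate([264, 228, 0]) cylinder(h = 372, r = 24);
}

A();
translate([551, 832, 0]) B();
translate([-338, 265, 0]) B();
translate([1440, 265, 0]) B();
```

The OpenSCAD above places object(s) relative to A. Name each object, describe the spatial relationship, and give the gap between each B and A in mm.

Each stool's nearest face is 50 mm from the table's bounding box.

A is a table. B is a stool. Three stools sit around the table at the +y, −x, +x sides. The gap between each stool and the table is 50 mm.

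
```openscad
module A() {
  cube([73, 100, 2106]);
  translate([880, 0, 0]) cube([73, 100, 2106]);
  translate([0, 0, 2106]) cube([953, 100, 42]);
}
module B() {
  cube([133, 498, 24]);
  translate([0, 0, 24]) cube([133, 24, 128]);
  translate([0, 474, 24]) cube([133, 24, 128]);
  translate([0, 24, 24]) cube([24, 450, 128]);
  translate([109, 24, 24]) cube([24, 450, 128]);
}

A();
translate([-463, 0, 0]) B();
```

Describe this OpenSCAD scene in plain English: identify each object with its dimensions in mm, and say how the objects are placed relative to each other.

A is a door frame. The clear opening is 807 mm wide and 2106 mm high. Two 73 mm wide jambs, 100 mm deep, stand either side of the opening from the floor to the top of the opening. A 42 mm thick head sits across the top of both jambs, spanning the full outside width of the frame.

B is an open-topped rectangular box: outside dimensions 133×498×152 mm, with a uniform wall and base thickness of 24 mm. The base is a full 133×498 slab on the floor; four walls sit on top of the base. The front and back walls (the −y and +y sides) span the full width; the two side walls fit between them.

The open box is on the floor beside the door frame on its −x side.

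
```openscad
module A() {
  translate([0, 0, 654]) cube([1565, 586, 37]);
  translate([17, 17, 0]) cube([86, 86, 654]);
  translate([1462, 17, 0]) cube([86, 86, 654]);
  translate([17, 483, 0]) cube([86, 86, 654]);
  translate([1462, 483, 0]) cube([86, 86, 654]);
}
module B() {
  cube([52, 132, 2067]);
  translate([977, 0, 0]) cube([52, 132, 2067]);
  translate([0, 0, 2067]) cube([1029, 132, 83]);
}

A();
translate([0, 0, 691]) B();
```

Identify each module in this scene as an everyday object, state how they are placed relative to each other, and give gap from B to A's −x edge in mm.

A is a table. B is a door frame. The door frame is on top of the table. The gap from the door frame to the table's −x edge is 0 mm.

The door frame's min-x is at 0; the table's min-x is 0; gap = 0 mm.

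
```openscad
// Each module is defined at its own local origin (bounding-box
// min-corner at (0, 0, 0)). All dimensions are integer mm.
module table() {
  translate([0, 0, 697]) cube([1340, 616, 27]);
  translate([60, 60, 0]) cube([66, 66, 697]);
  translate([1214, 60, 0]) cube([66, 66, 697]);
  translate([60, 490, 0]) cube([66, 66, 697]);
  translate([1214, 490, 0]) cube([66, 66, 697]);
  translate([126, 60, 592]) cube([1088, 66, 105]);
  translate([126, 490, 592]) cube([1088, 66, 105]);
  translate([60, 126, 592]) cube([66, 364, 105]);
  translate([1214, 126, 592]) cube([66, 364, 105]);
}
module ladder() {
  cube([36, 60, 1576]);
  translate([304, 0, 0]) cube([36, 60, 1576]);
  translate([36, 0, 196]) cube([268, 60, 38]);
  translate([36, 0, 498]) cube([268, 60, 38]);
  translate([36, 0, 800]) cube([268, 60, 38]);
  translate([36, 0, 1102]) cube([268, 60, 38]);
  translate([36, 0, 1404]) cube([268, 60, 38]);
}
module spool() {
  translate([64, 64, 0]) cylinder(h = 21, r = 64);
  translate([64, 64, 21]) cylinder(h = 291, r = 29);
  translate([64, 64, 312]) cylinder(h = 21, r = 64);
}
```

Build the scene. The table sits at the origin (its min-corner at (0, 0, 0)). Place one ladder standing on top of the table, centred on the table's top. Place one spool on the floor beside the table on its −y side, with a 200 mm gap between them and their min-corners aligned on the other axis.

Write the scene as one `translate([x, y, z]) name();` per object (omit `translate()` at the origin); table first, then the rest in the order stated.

table();
translate([500, 278, 724]) ladder();
translate([0, -328, 0]) spool();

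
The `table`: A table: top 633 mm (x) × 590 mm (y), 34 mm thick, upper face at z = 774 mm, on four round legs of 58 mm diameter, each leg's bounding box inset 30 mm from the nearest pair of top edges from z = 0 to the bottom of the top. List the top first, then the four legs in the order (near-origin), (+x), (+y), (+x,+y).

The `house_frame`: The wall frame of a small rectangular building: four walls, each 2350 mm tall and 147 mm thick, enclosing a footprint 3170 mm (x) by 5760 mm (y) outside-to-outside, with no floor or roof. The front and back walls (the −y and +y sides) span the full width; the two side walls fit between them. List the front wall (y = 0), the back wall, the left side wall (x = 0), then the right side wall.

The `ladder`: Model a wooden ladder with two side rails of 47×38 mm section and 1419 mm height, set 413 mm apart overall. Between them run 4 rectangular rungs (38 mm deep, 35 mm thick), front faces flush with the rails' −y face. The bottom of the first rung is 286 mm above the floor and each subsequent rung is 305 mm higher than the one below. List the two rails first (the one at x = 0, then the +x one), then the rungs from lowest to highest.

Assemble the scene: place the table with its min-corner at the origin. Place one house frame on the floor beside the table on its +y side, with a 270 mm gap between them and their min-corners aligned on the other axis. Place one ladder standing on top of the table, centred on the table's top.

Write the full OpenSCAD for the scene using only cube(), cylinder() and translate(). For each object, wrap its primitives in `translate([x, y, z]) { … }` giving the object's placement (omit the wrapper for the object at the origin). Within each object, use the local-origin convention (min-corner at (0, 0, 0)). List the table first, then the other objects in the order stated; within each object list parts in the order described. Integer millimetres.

translate([0, 0, 740]) cube([633, 590, 34]);
translate([59, 59, 0]) cylinder(h = 740, r = 29);
translate([574, 59, 0]) cylinder(h = 740, r = 29);
translate([59, 531, 0]) cylinder(h = 740, r = 29);
translate([574, 531, 0]) cylinder(h = 740, r = 29);
translate([0, 860, 0]) {
  cube([3170, 147, 2350]);
  translate([0, 5613, 0]) cube([3170, 147, 2350]);
  translate([0, 147, 0]) cube([147, 5466, 2350]);
  translate([3023, 147, 0]) cube([147, 5466, 2350]);
}
translate([110, 276, 774]) {
  cube([47, 38, 1419]);
  translate([366, 0, 0]) cube([47, 38, 1419]);
  translate([47, 0, 286]) cube([319, 38, 35]);
  translate([47, 0, 591]) cube([319, 38, 35]);
  translate([47, 0, 896]) cube([319, 38, 35]);
  translate([47, 0, 1201]) cube([319, 38, 35]);
}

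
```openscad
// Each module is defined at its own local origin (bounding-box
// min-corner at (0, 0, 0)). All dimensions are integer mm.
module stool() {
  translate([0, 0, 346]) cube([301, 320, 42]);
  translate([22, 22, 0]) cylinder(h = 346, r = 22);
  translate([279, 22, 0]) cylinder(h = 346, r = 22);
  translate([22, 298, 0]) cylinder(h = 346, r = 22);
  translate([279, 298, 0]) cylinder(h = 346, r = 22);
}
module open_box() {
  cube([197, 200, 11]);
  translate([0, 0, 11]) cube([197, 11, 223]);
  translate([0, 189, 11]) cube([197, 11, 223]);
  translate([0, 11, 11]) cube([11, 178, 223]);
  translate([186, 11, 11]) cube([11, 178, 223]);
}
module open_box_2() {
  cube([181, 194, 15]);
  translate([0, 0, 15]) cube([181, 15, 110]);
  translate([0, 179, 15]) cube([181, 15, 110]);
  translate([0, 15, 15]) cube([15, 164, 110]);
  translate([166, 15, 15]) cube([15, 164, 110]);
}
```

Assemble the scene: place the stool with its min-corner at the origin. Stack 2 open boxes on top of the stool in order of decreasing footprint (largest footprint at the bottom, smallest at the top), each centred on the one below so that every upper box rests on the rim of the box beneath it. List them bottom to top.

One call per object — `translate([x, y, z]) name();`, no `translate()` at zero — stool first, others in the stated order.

stool();
translate([52, 60, 388]) open_box();
translate([60, 63, 622]) open_box_2();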